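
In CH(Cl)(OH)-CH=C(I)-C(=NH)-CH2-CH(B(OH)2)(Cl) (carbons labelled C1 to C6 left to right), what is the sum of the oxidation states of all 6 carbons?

Tallying each carbon's bonds:
C1: 1C, 1H, 1O, 1Cl → 0 − 1 + 1 + 1 = +1
C2: 3C, 1H → 0 − 1 = -1
C3: 3C, 1I → 0 + 1 = +1
C4: 2C, 2N → 0 + 2 = +2
C5: 2C, 2H → 0 − 2 = -2
C6: 1C, 1H, 1Cl, 1B → 0 − 1 + 1 − 1 = -1
Sum = +1 − 1 + 1 + 2 − 2 − 1 = 0.

0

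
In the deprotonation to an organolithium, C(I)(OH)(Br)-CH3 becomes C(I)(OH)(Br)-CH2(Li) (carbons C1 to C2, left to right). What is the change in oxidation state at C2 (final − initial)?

0

Before: C2 has 1 bond to C, 3 bonds to H → oxidation state -3.
After: C2 has 1 bond to C, 2 bonds to H, 1 bond to Li → oxidation state -3.
Δ = -3 − (-3) = 0, so no net redox change at C2.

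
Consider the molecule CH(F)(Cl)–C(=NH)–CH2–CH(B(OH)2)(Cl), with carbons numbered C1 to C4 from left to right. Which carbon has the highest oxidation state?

Tallying each carbon's bonds:
C1: 1C, 1H, 1F, 1Cl → 0 − 1 + 1 + 1 = +1
C2: 2C, 2N → 0 + 2 = +2
C3: 2C, 2H → 0 − 2 = -2
C4: 1C, 1H, 1Cl, 1B → 0 − 1 + 1 − 1 = -1
The most oxidised carbon is C2 at +2.

C2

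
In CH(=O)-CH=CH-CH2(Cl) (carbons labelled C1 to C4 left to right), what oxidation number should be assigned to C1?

+1

Count +1 for every bond to an atom more electronegative than carbon and −1 for every bond to one less electronegative; C–C bonds are 0.
C1 has one bond to C (0), one bond to H (-1), a double bond to O (2×+1 = +2).
Oxidation state = 0 − 1 + 2 = +1.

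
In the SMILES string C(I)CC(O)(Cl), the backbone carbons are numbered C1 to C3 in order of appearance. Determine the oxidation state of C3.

+1

Each bond to a more electronegative atom (O, N, halogen) counts +1, each bond to a less electronegative atom (H, metal, B, Si) counts −1, and each C–C bond counts 0.
C3 has one bond to C (0), one bond to H (-1), one bond to O (+1), one bond to Cl (+1).
Oxidation state = 0 − 1 + 1 + 1 = +1.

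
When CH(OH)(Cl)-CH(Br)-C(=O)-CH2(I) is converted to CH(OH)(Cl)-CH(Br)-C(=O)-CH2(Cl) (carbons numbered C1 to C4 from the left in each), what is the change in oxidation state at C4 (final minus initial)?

Before: C4 has 1 bond to C, 2 bonds to H, 1 bond to I → oxidation state -1.
After: C4 has 1 bond to C, 2 bonds to H, 1 bond to Cl → oxidation state -1.
Δ = -1 − (-1) = 0, so no net redox change at C4.

0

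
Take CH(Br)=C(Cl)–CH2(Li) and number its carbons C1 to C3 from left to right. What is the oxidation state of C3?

C3 has one bond to C (0), one bond to Li (-1), one bond to H (-1), one bond to H (-1).
Oxidation state = 0 − 1 − 1 − 1 = -3.

-3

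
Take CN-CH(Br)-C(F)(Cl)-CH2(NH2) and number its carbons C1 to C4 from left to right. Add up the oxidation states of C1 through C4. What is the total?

Bonds to more-electronegative neighbours contribute +1 each, bonds to H or metals contribute −1 each, and C–C bonds contribute 0. Tallying each carbon:
C1: 1C, 3N → 0 + 3 = +3
C2: 2C, 1H, 1Br → 0 − 1 + 1 = 0
C3: 2C, 1F, 1Cl → 0 + 1 + 1 = +2
C4: 1C, 2H, 1N → 0 − 2 + 1 = -1
Sum = +3 + 0 + 2 − 1 = +4.

+4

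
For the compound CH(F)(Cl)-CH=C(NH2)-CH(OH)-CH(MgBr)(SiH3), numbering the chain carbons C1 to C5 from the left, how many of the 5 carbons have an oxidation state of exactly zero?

1

Tallying each carbon's bonds:
C1: 1C, 1H, 1F, 1Cl → 0 − 1 + 1 + 1 = +1
C2: 3C, 1H → 0 − 1 = -1
C3: 3C, 1N → 0 + 1 = +1
C4: 2C, 1H, 1O → 0 − 1 + 1 = 0
C5: 1C, 1H, 1Mg, 1Si → 0 − 1 − 1 − 1 = -3
1 carbon (C4) meets the condition.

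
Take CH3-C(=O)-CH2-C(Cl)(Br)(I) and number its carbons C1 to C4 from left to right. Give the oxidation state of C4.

+3

C4 has one bond to C (0), one bond to Cl (+1), one bond to Br (+1), one bond to I (+1).
Oxidation state = 0 + 1 + 1 + 1 = +3.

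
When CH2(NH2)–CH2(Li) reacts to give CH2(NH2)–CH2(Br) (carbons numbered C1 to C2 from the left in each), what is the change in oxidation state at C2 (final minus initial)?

Before: C2 has 1 bond to C, 2 bonds to H, 1 bond to Li → oxidation state -3.
After: C2 has 1 bond to C, 2 bonds to H, 1 bond to Br → oxidation state -1.
Δ = -1 − (-3) = +2, so this is an oxidation at C2.

+2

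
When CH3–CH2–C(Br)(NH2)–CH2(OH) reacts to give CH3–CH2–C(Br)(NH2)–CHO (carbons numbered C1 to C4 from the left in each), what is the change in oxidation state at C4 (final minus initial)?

+2

Before: C4 has 1 bond to C, 2 bonds to H, 1 bond to O → oxidation state -1.
After: C4 has 1 bond to C, 1 bond to H, 2 bonds to O → oxidation state +1.
Δ = +1 − (-1) = +2, so this is an oxidation at C4.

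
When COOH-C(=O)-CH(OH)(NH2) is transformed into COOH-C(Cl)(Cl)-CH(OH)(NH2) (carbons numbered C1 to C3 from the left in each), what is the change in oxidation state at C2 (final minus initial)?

0

Before: C2 has 2 bonds to C, 2 bonds to O → oxidation state +2.
After: C2 has 2 bonds to C, 2 bonds to Cl → oxidation state +2.
Δ = +2 − (+2) = 0, so no net redox change at C2.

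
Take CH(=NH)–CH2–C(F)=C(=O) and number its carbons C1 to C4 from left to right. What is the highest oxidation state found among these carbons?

Assign +1 per bond to O/N/halogen, −1 per bond to H or an electropositive element, and 0 per bond to carbon. Tallying each carbon:
C1: 1C, 1H, 2N → 0 − 1 + 2 = +1
C2: 2C, 2H → 0 − 2 = -2
C3: 3C, 1F → 0 + 1 = +1
C4: 2C, 2O → 0 + 2 = +2
The highest value is +2.

+2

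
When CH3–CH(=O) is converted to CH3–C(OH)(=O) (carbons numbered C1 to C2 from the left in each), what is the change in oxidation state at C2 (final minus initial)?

Before: C2 has 1 bond to C, 1 bond to H, 2 bonds to O → oxidation state +1.
After: C2 has 1 bond to C, 3 bonds to O → oxidation state +3.
Δ = +3 − (+1) = +2, so this is an oxidation at C2.

+2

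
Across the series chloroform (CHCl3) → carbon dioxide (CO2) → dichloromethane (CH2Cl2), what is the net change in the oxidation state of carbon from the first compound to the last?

-2

Carbon oxidation states along the series — chloroform: +2, carbon dioxide: +4, dichloromethane: 0.
Net change = 0 − (+2) = -2.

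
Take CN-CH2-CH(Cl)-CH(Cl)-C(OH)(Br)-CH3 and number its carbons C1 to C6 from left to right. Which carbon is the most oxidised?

C1

Tallying each carbon's bonds:
C1: 1C, 3N → 0 + 3 = +3
C2: 2C, 2H → 0 − 2 = -2
C3: 2C, 1H, 1Cl → 0 − 1 + 1 = 0
C4: 2C, 1H, 1Cl → 0 − 1 + 1 = 0
C5: 2C, 1O, 1Br → 0 + 1 + 1 = +2
C6: 1C, 3H → 0 − 3 = -3
The most oxidised carbon is C1 at +3.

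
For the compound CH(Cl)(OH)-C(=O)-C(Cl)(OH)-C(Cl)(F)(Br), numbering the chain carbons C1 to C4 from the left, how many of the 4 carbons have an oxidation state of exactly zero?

Tallying each carbon's bonds:
C1: 1C, 1H, 1O, 1Cl → 0 − 1 + 1 + 1 = +1
C2: 2C, 2O → 0 + 2 = +2
C3: 2C, 1O, 1Cl → 0 + 1 + 1 = +2
C4: 1C, 1F, 1Cl, 1Br → 0 + 1 + 1 + 1 = +3
0 carbons meet the condition.

0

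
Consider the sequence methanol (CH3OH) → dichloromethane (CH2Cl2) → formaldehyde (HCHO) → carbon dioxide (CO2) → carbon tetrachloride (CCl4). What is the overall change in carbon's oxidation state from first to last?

Carbon oxidation states along the series — methanol: -2, dichloromethane: 0, formaldehyde: 0, carbon dioxide: +4, carbon tetrachloride: +4.
Net change = +4 − (-2) = +6.

+6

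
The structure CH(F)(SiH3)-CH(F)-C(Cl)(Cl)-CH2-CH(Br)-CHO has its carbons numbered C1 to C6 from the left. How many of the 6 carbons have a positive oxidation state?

Assign +1 per bond to O/N/halogen, −1 per bond to H or an electropositive element, and 0 per bond to carbon. Tallying each carbon:
C1: 1C, 1H, 1F, 1Si → 0 − 1 + 1 − 1 = -1
C2: 2C, 1H, 1F → 0 − 1 + 1 = 0
C3: 2C, 2Cl → 0 + 2 = +2
C4: 2C, 2H → 0 − 2 = -2
C5: 2C, 1H, 1Br → 0 − 1 + 1 = 0
C6: 1C, 1H, 2O → 0 − 1 + 2 = +1
2 carbons (C3, C6) meet the condition.

2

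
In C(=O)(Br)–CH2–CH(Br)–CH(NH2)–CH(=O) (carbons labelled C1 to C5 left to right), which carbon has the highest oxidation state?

Tallying each carbon's bonds:
C1: 1C, 2O, 1Br → 0 + 2 + 1 = +3
C2: 2C, 2H → 0 − 2 = -2
C3: 2C, 1H, 1Br → 0 − 1 + 1 = 0
C4: 2C, 1H, 1N → 0 − 1 + 1 = 0
C5: 1C, 1H, 2O → 0 − 1 + 2 = +1
The most oxidised carbon is C1 at +3.

C1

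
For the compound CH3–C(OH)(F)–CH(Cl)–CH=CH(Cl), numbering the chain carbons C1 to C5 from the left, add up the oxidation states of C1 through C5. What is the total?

Tallying each carbon's bonds:
C1: 1C, 3H → 0 − 3 = -3
C2: 2C, 1O, 1F → 0 + 1 + 1 = +2
C3: 2C, 1H, 1Cl → 0 − 1 + 1 = 0
C4: 3C, 1H → 0 − 1 = -1
C5: 2C, 1H, 1Cl → 0 − 1 + 1 = 0
Sum = -3 + 2 + 0 − 1 + 0 = -2.

-2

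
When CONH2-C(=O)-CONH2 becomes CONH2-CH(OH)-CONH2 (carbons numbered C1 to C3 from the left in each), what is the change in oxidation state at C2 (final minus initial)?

-2

Before: C2 has 2 bonds to C, 2 bonds to O → oxidation state +2.
After: C2 has 2 bonds to C, 1 bond to H, 1 bond to O → oxidation state 0.
Δ = 0 − (+2) = -2, so this is a reduction at C2.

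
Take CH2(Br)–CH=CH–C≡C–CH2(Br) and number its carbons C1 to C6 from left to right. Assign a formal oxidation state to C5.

Assign +1 per bond to O/N/halogen, −1 per bond to H or an electropositive element, and 0 per bond to carbon.
C5 has a triple bond to C (3×0 = 0), one bond to C (0).
Oxidation state = 0 + 0 = 0.

0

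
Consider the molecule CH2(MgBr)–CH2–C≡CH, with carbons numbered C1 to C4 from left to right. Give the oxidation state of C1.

-3

C1 has one bond to C (0), one bond to H (-1), one bond to Mg (-1), one bond to H (-1).
Oxidation state = 0 − 1 − 1 − 1 = -3.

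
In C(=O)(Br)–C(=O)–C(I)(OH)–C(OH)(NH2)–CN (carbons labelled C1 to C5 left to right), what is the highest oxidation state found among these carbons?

Assign +1 per bond to O/N/halogen, −1 per bond to H or an electropositive element, and 0 per bond to carbon. Tallying each carbon:
C1: 1C, 2O, 1Br → 0 + 2 + 1 = +3
C2: 2C, 2O → 0 + 2 = +2
C3: 2C, 1O, 1I → 0 + 1 + 1 = +2
C4: 2C, 1O, 1N → 0 + 1 + 1 = +2
C5: 1C, 3N → 0 + 3 = +3
The highest value is +3.

+3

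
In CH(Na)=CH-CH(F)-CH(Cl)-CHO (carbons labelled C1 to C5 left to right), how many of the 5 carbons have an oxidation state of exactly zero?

Assign +1 per bond to O/N/halogen, −1 per bond to H or an electropositive element, and 0 per bond to carbon. Tallying each carbon:
C1: 2C, 1H, 1Na → 0 − 1 − 1 = -2
C2: 3C, 1H → 0 − 1 = -1
C3: 2C, 1H, 1F → 0 − 1 + 1 = 0
C4: 2C, 1H, 1Cl → 0 − 1 + 1 = 0
C5: 1C, 1H, 2O → 0 − 1 + 2 = +1
2 carbons (C3, C4) meet the condition.

2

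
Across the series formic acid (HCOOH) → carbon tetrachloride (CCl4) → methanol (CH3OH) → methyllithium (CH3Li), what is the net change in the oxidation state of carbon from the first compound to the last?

Carbon oxidation states along the series — formic acid: +2, carbon tetrachloride: +4, methanol: -2, methyllithium: -4.
Net change = -4 − (+2) = -6.

-6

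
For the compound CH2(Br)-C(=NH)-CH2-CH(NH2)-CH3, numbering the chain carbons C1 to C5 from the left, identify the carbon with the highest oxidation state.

Bonds to more-electronegative neighbours contribute +1 each, bonds to H or metals contribute −1 each, and C–C bonds contribute 0. Tallying each carbon:
C1: 1C, 2H, 1Br → 0 − 2 + 1 = -1
C2: 2C, 2N → 0 + 2 = +2
C3: 2C, 2H → 0 − 2 = -2
C4: 2C, 1H, 1N → 0 − 1 + 1 = 0
C5: 1C, 3H → 0 − 3 = -3
The most oxidised carbon is C2 at +2.

C2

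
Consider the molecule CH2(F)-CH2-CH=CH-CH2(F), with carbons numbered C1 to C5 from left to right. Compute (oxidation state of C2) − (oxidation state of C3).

-1

C2: 2C, 2H → 0 − 2 = -2
C3: 3C, 1H → 0 − 1 = -1
Difference: -2 − (-1) = -1.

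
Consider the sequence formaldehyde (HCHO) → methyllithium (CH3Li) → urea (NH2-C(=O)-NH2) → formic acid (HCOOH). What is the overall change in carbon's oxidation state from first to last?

+2

Carbon oxidation states along the series — formaldehyde: 0, methyllithium: -4, urea: +4, formic acid: +2.
Net change = +2 − (0) = +2.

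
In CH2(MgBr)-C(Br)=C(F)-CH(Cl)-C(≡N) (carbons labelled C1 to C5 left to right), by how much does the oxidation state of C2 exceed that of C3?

C2: 3C, 1Br → 0 + 1 = +1
C3: 3C, 1F → 0 + 1 = +1
Difference: +1 − (+1) = 0.

0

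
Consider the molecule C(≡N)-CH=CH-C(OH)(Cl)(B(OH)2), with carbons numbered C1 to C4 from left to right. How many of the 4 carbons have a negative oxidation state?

Tallying each carbon's bonds:
C1: 1C, 3N → 0 + 3 = +3
C2: 3C, 1H → 0 − 1 = -1
C3: 3C, 1H → 0 − 1 = -1
C4: 1C, 1O, 1Cl, 1B → 0 + 1 + 1 − 1 = +1
2 carbons (C2, C3) meet the condition.

2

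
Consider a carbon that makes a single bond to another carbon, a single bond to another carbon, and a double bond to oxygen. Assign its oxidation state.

+2

The carbon has one bond to C (0), one bond to C (0), a double bond to O (2×+1 = +2).
Oxidation state = 0 + 0 + 2 = +2.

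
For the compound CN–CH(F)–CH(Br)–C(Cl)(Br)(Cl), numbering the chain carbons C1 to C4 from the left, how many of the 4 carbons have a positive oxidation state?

Each bond to a more electronegative atom (O, N, halogen) counts +1, each bond to a less electronegative atom (H, metal, B, Si) counts −1, and each C–C bond counts 0. Tallying each carbon:
C1: 1C, 3N → 0 + 3 = +3
C2: 2C, 1H, 1F → 0 − 1 + 1 = 0
C3: 2C, 1H, 1Br → 0 − 1 + 1 = 0
C4: 1C, 2Cl, 1Br → 0 + 2 + 1 = +3
2 carbons (C1, C4) meet the condition.

2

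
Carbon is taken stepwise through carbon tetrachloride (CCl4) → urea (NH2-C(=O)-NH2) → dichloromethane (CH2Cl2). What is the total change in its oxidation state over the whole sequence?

-4

Carbon oxidation states along the series — carbon tetrachloride: +4, urea: +4, dichloromethane: 0.
Net change = 0 − (+4) = -4.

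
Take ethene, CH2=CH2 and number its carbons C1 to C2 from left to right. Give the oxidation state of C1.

Count +1 for every bond to an atom more electronegative than carbon and −1 for every bond to one less electronegative; C–C bonds are 0.
C1 has one bond to H (-1), one bond to H (-1), a double bond to C (2×0 = 0).
Oxidation state = -1 − 1 + 0 = -2.

-2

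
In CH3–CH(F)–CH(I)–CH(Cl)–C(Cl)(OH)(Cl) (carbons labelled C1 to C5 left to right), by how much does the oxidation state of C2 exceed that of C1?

C2: 2C, 1H, 1F → 0 − 1 + 1 = 0
C1: 1C, 3H → 0 − 3 = -3
Difference: 0 − (-3) = +3.

+3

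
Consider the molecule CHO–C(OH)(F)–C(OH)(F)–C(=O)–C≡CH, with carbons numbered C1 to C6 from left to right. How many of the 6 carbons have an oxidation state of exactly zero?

Tallying each carbon's bonds:
C1: 1C, 1H, 2O → 0 − 1 + 2 = +1
C2: 2C, 1O, 1F → 0 + 1 + 1 = +2
C3: 2C, 1O, 1F → 0 + 1 + 1 = +2
C4: 2C, 2O → 0 + 2 = +2
C5: 4C → 0 = 0
C6: 3C, 1H → 0 − 1 = -1
1 carbon (C5) meets the condition.

1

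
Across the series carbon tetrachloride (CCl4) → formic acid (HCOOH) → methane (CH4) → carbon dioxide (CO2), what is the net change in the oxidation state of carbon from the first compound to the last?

Carbon oxidation states along the series — carbon tetrachloride: +4, formic acid: +2, methane: -4, carbon dioxide: +4.
Net change = +4 − (+4) = 0.

0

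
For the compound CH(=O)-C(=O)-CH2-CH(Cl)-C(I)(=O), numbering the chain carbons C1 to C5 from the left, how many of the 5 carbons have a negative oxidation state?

1

Tallying each carbon's bonds:
C1: 1C, 1H, 2O → 0 − 1 + 2 = +1
C2: 2C, 2O → 0 + 2 = +2
C3: 2C, 2H → 0 − 2 = -2
C4: 2C, 1H, 1Cl → 0 − 1 + 1 = 0
C5: 1C, 2O, 1I → 0 + 2 + 1 = +3
1 carbon (C3) meets the condition.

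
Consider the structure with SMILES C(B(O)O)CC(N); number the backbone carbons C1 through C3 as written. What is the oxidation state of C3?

C3 has one bond to C (0), one bond to H (-1), one bond to N (+1), one bond to H (-1).
Oxidation state = 0 − 1 + 1 − 1 = -1.

-1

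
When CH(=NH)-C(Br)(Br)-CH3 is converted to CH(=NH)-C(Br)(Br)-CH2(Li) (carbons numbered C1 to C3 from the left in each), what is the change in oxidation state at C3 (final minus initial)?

Before: C3 has 1 bond to C, 3 bonds to H → oxidation state -3.
After: C3 has 1 bond to C, 2 bonds to H, 1 bond to Li → oxidation state -3.
Δ = -3 − (-3) = 0, so no net redox change at C3.

0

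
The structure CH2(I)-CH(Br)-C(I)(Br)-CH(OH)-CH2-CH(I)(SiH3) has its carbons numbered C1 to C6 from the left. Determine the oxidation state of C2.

0

Count +1 for every bond to an atom more electronegative than carbon and −1 for every bond to one less electronegative; C–C bonds are 0.
C2 has one bond to C (0), one bond to C (0), one bond to H (-1), one bond to Br (+1).
Oxidation state = 0 + 0 − 1 + 1 = 0.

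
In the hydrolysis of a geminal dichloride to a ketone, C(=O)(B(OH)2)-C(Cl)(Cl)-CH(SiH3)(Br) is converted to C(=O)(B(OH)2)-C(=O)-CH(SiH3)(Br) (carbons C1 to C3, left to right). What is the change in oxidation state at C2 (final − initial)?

0

Before: C2 has 2 bonds to C, 2 bonds to Cl → oxidation state +2.
After: C2 has 2 bonds to C, 2 bonds to O → oxidation state +2.
Δ = +2 − (+2) = 0, so no net redox change at C2.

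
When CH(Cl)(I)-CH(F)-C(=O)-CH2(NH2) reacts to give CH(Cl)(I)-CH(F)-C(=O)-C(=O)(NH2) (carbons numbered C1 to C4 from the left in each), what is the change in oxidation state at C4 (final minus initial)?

Before: C4 has 1 bond to C, 2 bonds to H, 1 bond to N → oxidation state -1.
After: C4 has 1 bond to C, 2 bonds to O, 1 bond to N → oxidation state +3.
Δ = +3 − (-1) = +4, so this is an oxidation at C4.

+4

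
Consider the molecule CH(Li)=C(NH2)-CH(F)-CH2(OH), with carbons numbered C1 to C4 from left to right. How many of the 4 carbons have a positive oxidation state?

Tallying each carbon's bonds:
C1: 2C, 1H, 1Li → 0 − 1 − 1 = -2
C2: 3C, 1N → 0 + 1 = +1
C3: 2C, 1H, 1F → 0 − 1 + 1 = 0
C4: 1C, 2H, 1O → 0 − 2 + 1 = -1
1 carbon (C2) meets the condition.

1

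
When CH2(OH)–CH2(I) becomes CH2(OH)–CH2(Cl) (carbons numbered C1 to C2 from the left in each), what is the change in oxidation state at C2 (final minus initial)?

Before: C2 has 1 bond to C, 2 bonds to H, 1 bond to I → oxidation state -1.
After: C2 has 1 bond to C, 2 bonds to H, 1 bond to Cl → oxidation state -1.
Δ = -1 − (-1) = 0, so no net redox change at C2.

0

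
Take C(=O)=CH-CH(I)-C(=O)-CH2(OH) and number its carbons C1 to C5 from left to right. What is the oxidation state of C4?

C4 has one bond to C (0), one bond to C (0), a double bond to O (2×+1 = +2).
Oxidation state = 0 + 0 + 2 = +2.

+2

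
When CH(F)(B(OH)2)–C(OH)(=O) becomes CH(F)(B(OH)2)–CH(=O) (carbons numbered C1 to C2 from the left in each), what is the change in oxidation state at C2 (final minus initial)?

Before: C2 has 1 bond to C, 3 bonds to O → oxidation state +3.
After: C2 has 1 bond to C, 1 bond to H, 2 bonds to O → oxidation state +1.
Δ = +1 − (+3) = -2, so this is a reduction at C2.

-2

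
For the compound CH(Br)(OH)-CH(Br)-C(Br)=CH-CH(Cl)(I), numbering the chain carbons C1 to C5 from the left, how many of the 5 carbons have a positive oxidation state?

3

Tallying each carbon's bonds:
C1: 1C, 1H, 1O, 1Br → 0 − 1 + 1 + 1 = +1
C2: 2C, 1H, 1Br → 0 − 1 + 1 = 0
C3: 3C, 1Br → 0 + 1 = +1
C4: 3C, 1H → 0 − 1 = -1
C5: 1C, 1H, 1Cl, 1I → 0 − 1 + 1 + 1 = +1
3 carbons (C1, C3, C5) meet the condition.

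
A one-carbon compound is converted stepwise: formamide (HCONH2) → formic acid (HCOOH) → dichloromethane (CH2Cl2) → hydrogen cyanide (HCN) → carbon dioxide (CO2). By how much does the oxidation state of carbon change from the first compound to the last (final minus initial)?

+2

Carbon oxidation states along the series — formamide: +2, formic acid: +2, dichloromethane: 0, hydrogen cyanide: +2, carbon dioxide: +4.
Net change = +4 − (+2) = +2.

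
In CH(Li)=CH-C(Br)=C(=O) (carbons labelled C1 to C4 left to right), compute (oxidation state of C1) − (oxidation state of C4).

C1: 2C, 1H, 1Li → 0 − 1 − 1 = -2
C4: 2C, 2O → 0 + 2 = +2
Difference: -2 − (+2) = -4.

-4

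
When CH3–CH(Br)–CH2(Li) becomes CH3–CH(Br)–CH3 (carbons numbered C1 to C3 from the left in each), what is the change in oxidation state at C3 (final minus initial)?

Before: C3 has 1 bond to C, 2 bonds to H, 1 bond to Li → oxidation state -3.
After: C3 has 1 bond to C, 3 bonds to H → oxidation state -3.
Δ = -3 − (-3) = 0, so no net redox change at C3.

0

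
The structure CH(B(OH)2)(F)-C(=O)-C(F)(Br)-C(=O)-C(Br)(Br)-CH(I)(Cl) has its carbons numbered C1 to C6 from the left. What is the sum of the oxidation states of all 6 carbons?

+8

Tallying each carbon's bonds:
C1: 1C, 1H, 1F, 1B → 0 − 1 + 1 − 1 = -1
C2: 2C, 2O → 0 + 2 = +2
C3: 2C, 1F, 1Br → 0 + 1 + 1 = +2
C4: 2C, 2O → 0 + 2 = +2
C5: 2C, 2Br → 0 + 2 = +2
C6: 1C, 1H, 1Cl, 1I → 0 − 1 + 1 + 1 = +1
Sum = -1 + 2 + 2 + 2 + 2 + 1 = +8.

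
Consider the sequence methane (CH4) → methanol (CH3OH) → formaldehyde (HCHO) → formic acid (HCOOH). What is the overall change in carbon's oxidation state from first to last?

Carbon oxidation states along the series — methane: -4, methanol: -2, formaldehyde: 0, formic acid: +2.
Net change = +2 − (-4) = +6.

+6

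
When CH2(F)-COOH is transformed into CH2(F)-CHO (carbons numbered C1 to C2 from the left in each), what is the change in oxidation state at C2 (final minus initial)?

-2

Before: C2 has 1 bond to C, 3 bonds to O → oxidation state +3.
After: C2 has 1 bond to C, 1 bond to H, 2 bonds to O → oxidation state +1.
Δ = +1 − (+3) = -2, so this is a reduction at C2.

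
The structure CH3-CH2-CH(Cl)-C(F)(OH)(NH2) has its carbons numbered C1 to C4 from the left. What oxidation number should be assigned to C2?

Each bond to a more electronegative atom (O, N, halogen) counts +1, each bond to a less electronegative atom (H, metal, B, Si) counts −1, and each C–C bond counts 0.
C2 has one bond to C (0), one bond to C (0), one bond to H (-1), one bond to H (-1).
Oxidation state = 0 + 0 − 1 − 1 = -2.

-2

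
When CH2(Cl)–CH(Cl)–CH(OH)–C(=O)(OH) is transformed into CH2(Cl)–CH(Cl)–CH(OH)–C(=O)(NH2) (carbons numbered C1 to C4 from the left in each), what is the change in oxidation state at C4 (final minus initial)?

0

Before: C4 has 1 bond to C, 3 bonds to O → oxidation state +3.
After: C4 has 1 bond to C, 2 bonds to O, 1 bond to N → oxidation state +3.
Δ = +3 − (+3) = 0, so no net redox change at C4.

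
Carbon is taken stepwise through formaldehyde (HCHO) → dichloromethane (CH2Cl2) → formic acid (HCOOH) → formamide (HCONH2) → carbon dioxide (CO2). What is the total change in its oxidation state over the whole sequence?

Carbon oxidation states along the series — formaldehyde: 0, dichloromethane: 0, formic acid: +2, formamide: +2, carbon dioxide: +4.
Net change = +4 − (0) = +4.

+4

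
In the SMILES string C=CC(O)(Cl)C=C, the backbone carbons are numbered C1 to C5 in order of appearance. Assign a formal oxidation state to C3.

Bonds to more-electronegative neighbours contribute +1 each, bonds to H or metals contribute −1 each, and C–C bonds contribute 0.
C3 has one bond to C (0), one bond to C (0), one bond to O (+1), one bond to Cl (+1).
Oxidation state = 0 + 0 + 1 + 1 = +2.

+2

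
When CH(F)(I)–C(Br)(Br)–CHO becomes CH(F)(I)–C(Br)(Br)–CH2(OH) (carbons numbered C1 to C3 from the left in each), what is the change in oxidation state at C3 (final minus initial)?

-2

Before: C3 has 1 bond to C, 1 bond to H, 2 bonds to O → oxidation state +1.
After: C3 has 1 bond to C, 2 bonds to H, 1 bond to O → oxidation state -1.
Δ = -1 − (+1) = -2, so this is a reduction at C3.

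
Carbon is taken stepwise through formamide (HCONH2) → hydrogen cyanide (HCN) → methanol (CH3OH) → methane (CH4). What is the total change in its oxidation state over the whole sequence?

-6

Carbon oxidation states along the series — formamide: +2, hydrogen cyanide: +2, methanol: -2, methane: -4.
Net change = -4 − (+2) = -6.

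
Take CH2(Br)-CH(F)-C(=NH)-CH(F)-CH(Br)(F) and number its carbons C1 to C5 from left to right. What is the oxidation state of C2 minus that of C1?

+1

C2: 2C, 1H, 1F → 0 − 1 + 1 = 0
C1: 1C, 2H, 1Br → 0 − 2 + 1 = -1
Difference: 0 − (-1) = +1.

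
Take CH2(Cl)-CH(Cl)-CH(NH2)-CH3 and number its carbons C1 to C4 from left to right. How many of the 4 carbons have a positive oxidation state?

Tallying each carbon's bonds:
C1: 1C, 2H, 1Cl → 0 − 2 + 1 = -1
C2: 2C, 1H, 1Cl → 0 − 1 + 1 = 0
C3: 2C, 1H, 1N → 0 − 1 + 1 = 0
C4: 1C, 3H → 0 − 3 = -3
0 carbons meet the condition.

0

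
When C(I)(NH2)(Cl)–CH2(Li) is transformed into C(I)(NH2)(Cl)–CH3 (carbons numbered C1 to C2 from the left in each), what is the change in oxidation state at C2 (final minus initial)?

Before: C2 has 1 bond to C, 2 bonds to H, 1 bond to Li → oxidation state -3.
After: C2 has 1 bond to C, 3 bonds to H → oxidation state -3.
Δ = -3 − (-3) = 0, so no net redox change at C2.

0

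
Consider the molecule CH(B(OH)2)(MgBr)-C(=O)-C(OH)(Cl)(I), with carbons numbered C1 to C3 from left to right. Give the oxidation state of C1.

Bonds to more-electronegative neighbours contribute +1 each, bonds to H or metals contribute −1 each, and C–C bonds contribute 0.
C1 has one bond to C (0), one bond to H (-1), one bond to B (-1), one bond to Mg (-1).
Oxidation state = 0 − 1 − 1 − 1 = -3.

-3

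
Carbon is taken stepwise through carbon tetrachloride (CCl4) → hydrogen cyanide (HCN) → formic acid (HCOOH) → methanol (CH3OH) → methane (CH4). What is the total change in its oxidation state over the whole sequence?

Carbon oxidation states along the series — carbon tetrachloride: +4, hydrogen cyanide: +2, formic acid: +2, methanol: -2, methane: -4.
Net change = -4 − (+4) = -8.

-8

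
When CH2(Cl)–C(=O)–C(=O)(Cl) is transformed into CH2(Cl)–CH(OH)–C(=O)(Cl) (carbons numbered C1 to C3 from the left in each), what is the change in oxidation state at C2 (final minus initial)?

-2

Before: C2 has 2 bonds to C, 2 bonds to O → oxidation state +2.
After: C2 has 2 bonds to C, 1 bond to H, 1 bond to O → oxidation state 0.
Δ = 0 − (+2) = -2, so this is a reduction at C2.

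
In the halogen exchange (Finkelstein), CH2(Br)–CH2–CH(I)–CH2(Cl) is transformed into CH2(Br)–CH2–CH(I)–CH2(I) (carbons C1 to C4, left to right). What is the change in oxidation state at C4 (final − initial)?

0

Before: C4 has 1 bond to C, 2 bonds to H, 1 bond to Cl → oxidation state -1.
After: C4 has 1 bond to C, 2 bonds to H, 1 bond to I → oxidation state -1.
Δ = -1 − (-1) = 0, so no net redox change at C4.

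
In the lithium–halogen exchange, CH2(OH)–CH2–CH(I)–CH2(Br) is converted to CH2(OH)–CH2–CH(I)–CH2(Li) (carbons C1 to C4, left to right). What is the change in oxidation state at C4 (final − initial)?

Before: C4 has 1 bond to C, 2 bonds to H, 1 bond to Br → oxidation state -1.
After: C4 has 1 bond to C, 2 bonds to H, 1 bond to Li → oxidation state -3.
Δ = -3 − (-1) = -2, so this is a reduction at C4.

-2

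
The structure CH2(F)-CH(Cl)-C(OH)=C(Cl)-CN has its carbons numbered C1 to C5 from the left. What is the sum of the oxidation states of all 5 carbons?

+4

Assign +1 per bond to O/N/halogen, −1 per bond to H or an electropositive element, and 0 per bond to carbon. Tallying each carbon:
C1: 1C, 2H, 1F → 0 − 2 + 1 = -1
C2: 2C, 1H, 1Cl → 0 − 1 + 1 = 0
C3: 3C, 1O → 0 + 1 = +1
C4: 3C, 1Cl → 0 + 1 = +1
C5: 1C, 3N → 0 + 3 = +3
Sum = -1 + 0 + 1 + 1 + 3 = +4.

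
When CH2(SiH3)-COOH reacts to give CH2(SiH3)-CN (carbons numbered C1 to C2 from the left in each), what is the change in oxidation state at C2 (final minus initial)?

0

Before: C2 has 1 bond to C, 3 bonds to O → oxidation state +3.
After: C2 has 1 bond to C, 3 bonds to N → oxidation state +3.
Δ = +3 − (+3) = 0, so no net redox change at C2.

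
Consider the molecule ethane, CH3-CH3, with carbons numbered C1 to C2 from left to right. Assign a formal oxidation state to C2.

C2 has one bond to H (-1), one bond to H (-1), one bond to H (-1), one bond to C (0).
Oxidation state = -1 − 1 − 1 + 0 = -3.

-3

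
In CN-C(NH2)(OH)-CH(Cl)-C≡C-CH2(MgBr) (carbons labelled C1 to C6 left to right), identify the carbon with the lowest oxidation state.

Tallying each carbon's bonds:
C1: 1C, 3N → 0 + 3 = +3
C2: 2C, 1O, 1N → 0 + 1 + 1 = +2
C3: 2C, 1H, 1Cl → 0 − 1 + 1 = 0
C4: 4C → 0 = 0
C5: 4C → 0 = 0
C6: 1C, 2H, 1Mg → 0 − 2 − 1 = -3
The most reduced carbon is C6 at -3.

C6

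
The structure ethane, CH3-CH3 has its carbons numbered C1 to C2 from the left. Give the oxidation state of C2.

Assign +1 per bond to O/N/halogen, −1 per bond to H or an electropositive element, and 0 per bond to carbon.
C2 has one bond to H (-1), one bond to H (-1), one bond to H (-1), one bond to C (0).
Oxidation state = -1 − 1 − 1 + 0 = -3.

-3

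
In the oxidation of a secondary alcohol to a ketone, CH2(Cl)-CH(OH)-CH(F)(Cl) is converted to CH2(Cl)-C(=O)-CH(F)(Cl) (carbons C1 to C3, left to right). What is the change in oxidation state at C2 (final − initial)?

Before: C2 has 2 bonds to C, 1 bond to H, 1 bond to O → oxidation state 0.
After: C2 has 2 bonds to C, 2 bonds to O → oxidation state +2.
Δ = +2 − (0) = +2, so this is an oxidation at C2.

+2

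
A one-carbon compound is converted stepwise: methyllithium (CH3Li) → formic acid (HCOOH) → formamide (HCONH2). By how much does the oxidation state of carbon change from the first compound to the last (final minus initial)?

+6

Carbon oxidation states along the series — methyllithium: -4, formic acid: +2, formamide: +2.
Net change = +2 − (-4) = +6.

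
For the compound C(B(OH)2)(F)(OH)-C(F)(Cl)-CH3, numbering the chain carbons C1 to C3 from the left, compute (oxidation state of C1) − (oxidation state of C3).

+4

C1: 1C, 1O, 1F, 1B → 0 + 1 + 1 − 1 = +1
C3: 1C, 3H → 0 − 3 = -3
Difference: +1 − (-3) = +4.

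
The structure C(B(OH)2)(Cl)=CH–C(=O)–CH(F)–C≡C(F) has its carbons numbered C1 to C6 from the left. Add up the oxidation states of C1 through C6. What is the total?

Assign +1 per bond to O/N/halogen, −1 per bond to H or an electropositive element, and 0 per bond to carbon. Tallying each carbon:
C1: 2C, 1Cl, 1B → 0 + 1 − 1 = 0
C2: 3C, 1H → 0 − 1 = -1
C3: 2C, 2O → 0 + 2 = +2
C4: 2C, 1H, 1F → 0 − 1 + 1 = 0
C5: 4C → 0 = 0
C6: 3C, 1F → 0 + 1 = +1
Sum = 0 − 1 + 2 + 0 + 0 + 1 = +2.

+2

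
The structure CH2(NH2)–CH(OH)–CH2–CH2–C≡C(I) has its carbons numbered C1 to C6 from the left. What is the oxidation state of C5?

Bonds to more-electronegative neighbours contribute +1 each, bonds to H or metals contribute −1 each, and C–C bonds contribute 0.
C5 has one bond to C (0), a triple bond to C (3×0 = 0).
Oxidation state = 0 + 0 = 0.

0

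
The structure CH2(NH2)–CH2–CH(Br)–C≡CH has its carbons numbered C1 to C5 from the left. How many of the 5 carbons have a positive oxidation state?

0

Tallying each carbon's bonds:
C1: 1C, 2H, 1N → 0 − 2 + 1 = -1
C2: 2C, 2H → 0 − 2 = -2
C3: 2C, 1H, 1Br → 0 − 1 + 1 = 0
C4: 4C → 0 = 0
C5: 3C, 1H → 0 − 1 = -1
0 carbons meet the condition.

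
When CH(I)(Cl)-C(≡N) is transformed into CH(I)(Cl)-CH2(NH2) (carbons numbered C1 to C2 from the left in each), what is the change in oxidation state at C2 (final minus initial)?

-4

Before: C2 has 1 bond to C, 3 bonds to N → oxidation state +3.
After: C2 has 1 bond to C, 2 bonds to H, 1 bond to N → oxidation state -1.
Δ = -1 − (+3) = -4, so this is a reduction at C2.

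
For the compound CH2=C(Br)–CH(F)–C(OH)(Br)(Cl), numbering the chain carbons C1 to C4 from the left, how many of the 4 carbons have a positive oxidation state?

Tallying each carbon's bonds:
C1: 2C, 2H → 0 − 2 = -2
C2: 3C, 1Br → 0 + 1 = +1
C3: 2C, 1H, 1F → 0 − 1 + 1 = 0
C4: 1C, 1O, 1Cl, 1Br → 0 + 1 + 1 + 1 = +3
2 carbons (C2, C4) meet the condition.

2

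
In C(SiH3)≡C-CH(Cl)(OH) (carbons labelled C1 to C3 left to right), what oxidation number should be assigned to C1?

-1

C1 has a triple bond to C (3×0 = 0), one bond to Si (-1).
Oxidation state = 0 − 1 = -1.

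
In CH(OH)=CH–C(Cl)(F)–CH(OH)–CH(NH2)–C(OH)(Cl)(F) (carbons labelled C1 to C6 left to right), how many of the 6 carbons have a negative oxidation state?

Each bond to a more electronegative atom (O, N, halogen) counts +1, each bond to a less electronegative atom (H, metal, B, Si) counts −1, and each C–C bond counts 0. Tallying each carbon:
C1: 2C, 1H, 1O → 0 − 1 + 1 = 0
C2: 3C, 1H → 0 − 1 = -1
C3: 2C, 1F, 1Cl → 0 + 1 + 1 = +2
C4: 2C, 1H, 1O → 0 − 1 + 1 = 0
C5: 2C, 1H, 1N → 0 − 1 + 1 = 0
C6: 1C, 1O, 1F, 1Cl → 0 + 1 + 1 + 1 = +3
1 carbon (C2) meets the condition.

1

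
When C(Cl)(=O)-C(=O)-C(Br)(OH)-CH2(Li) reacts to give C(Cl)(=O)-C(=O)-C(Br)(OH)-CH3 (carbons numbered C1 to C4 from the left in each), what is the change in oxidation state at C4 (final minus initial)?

Before: C4 has 1 bond to C, 2 bonds to H, 1 bond to Li → oxidation state -3.
After: C4 has 1 bond to C, 3 bonds to H → oxidation state -3.
Δ = -3 − (-3) = 0, so no net redox change at C4.

0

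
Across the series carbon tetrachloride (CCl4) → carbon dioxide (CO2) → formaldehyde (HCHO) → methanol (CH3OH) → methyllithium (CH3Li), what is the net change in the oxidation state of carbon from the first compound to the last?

Carbon oxidation states along the series — carbon tetrachloride: +4, carbon dioxide: +4, formaldehyde: 0, methanol: -2, methyllithium: -4.
Net change = -4 − (+4) = -8.

-8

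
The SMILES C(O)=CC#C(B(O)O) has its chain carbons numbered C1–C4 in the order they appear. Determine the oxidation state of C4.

Bonds to more-electronegative neighbours contribute +1 each, bonds to H or metals contribute −1 each, and C–C bonds contribute 0.
C4 has a triple bond to C (3×0 = 0), one bond to B (-1).
Oxidation state = 0 − 1 = -1.

-1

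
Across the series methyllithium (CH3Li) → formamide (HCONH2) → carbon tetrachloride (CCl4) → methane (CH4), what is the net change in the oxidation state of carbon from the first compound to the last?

0

Carbon oxidation states along the series — methyllithium: -4, formamide: +2, carbon tetrachloride: +4, methane: -4.
Net change = -4 − (-4) = 0.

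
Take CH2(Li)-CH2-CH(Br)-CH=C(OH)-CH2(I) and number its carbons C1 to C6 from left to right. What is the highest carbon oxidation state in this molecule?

+1

Tallying each carbon's bonds:
C1: 1C, 2H, 1Li → 0 − 2 − 1 = -3
C2: 2C, 2H → 0 − 2 = -2
C3: 2C, 1H, 1Br → 0 − 1 + 1 = 0
C4: 3C, 1H → 0 − 1 = -1
C5: 3C, 1O → 0 + 1 = +1
C6: 1C, 2H, 1I → 0 − 2 + 1 = -1
The highest value is +1.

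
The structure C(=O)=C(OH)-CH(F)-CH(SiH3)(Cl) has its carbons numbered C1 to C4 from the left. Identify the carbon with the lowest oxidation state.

C4

Tallying each carbon's bonds:
C1: 2C, 2O → 0 + 2 = +2
C2: 3C, 1O → 0 + 1 = +1
C3: 2C, 1H, 1F → 0 − 1 + 1 = 0
C4: 1C, 1H, 1Cl, 1Si → 0 − 1 + 1 − 1 = -1
The most reduced carbon is C4 at -1.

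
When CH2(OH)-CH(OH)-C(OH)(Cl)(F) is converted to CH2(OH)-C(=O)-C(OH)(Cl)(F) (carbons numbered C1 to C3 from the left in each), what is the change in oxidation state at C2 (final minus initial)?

+2

Before: C2 has 2 bonds to C, 1 bond to H, 1 bond to O → oxidation state 0.
After: C2 has 2 bonds to C, 2 bonds to O → oxidation state +2.
Δ = +2 − (0) = +2, so this is an oxidation at C2.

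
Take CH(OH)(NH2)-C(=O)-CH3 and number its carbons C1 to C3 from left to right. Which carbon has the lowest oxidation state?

Tallying each carbon's bonds:
C1: 1C, 1H, 1O, 1N → 0 − 1 + 1 + 1 = +1
C2: 2C, 2O → 0 + 2 = +2
C3: 1C, 3H → 0 − 3 = -3
The most reduced carbon is C3 at -3.

C3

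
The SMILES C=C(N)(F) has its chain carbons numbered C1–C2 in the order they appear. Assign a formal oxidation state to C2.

+2

C2 has a double bond to C (2×0 = 0), one bond to N (+1), one bond to F (+1).
Oxidation state = 0 + 1 + 1 = +2.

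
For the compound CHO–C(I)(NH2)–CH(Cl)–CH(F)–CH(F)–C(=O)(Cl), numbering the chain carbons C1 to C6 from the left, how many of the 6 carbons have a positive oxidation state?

3

Assign +1 per bond to O/N/halogen, −1 per bond to H or an electropositive element, and 0 per bond to carbon. Tallying each carbon:
C1: 1C, 1H, 2O → 0 − 1 + 2 = +1
C2: 2C, 1N, 1I → 0 + 1 + 1 = +2
C3: 2C, 1H, 1Cl → 0 − 1 + 1 = 0
C4: 2C, 1H, 1F → 0 − 1 + 1 = 0
C5: 2C, 1H, 1F → 0 − 1 + 1 = 0
C6: 1C, 2O, 1Cl → 0 + 2 + 1 = +3
3 carbons (C1, C2, C6) meet the condition.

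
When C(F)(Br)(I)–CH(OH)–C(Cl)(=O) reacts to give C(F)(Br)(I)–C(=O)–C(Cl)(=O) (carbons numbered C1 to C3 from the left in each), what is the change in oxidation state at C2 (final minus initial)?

+2

Before: C2 has 2 bonds to C, 1 bond to H, 1 bond to O → oxidation state 0.
After: C2 has 2 bonds to C, 2 bonds to O → oxidation state +2.
Δ = +2 − (0) = +2, so this is an oxidation at C2.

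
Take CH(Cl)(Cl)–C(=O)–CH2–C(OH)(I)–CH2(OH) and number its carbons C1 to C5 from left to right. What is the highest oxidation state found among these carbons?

Tallying each carbon's bonds:
C1: 1C, 1H, 2Cl → 0 − 1 + 2 = +1
C2: 2C, 2O → 0 + 2 = +2
C3: 2C, 2H → 0 − 2 = -2
C4: 2C, 1O, 1I → 0 + 1 + 1 = +2
C5: 1C, 2H, 1O → 0 − 2 + 1 = -1
The highest value is +2.

+2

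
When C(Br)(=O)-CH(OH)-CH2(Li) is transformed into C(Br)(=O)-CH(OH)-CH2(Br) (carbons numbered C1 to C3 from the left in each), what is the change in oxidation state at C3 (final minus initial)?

Before: C3 has 1 bond to C, 2 bonds to H, 1 bond to Li → oxidation state -3.
After: C3 has 1 bond to C, 2 bonds to H, 1 bond to Br → oxidation state -1.
Δ = -1 − (-3) = +2, so this is an oxidation at C3.

+2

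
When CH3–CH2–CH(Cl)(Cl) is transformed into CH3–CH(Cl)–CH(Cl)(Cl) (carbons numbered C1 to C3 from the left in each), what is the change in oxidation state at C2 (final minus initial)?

Before: C2 has 2 bonds to C, 2 bonds to H → oxidation state -2.
After: C2 has 2 bonds to C, 1 bond to H, 1 bond to Cl → oxidation state 0.
Δ = 0 − (-2) = +2, so this is an oxidation at C2.

+2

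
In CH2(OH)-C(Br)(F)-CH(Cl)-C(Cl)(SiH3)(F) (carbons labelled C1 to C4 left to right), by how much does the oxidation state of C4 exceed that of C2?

C4: 1C, 1F, 1Cl, 1Si → 0 + 1 + 1 − 1 = +1
C2: 2C, 1F, 1Br → 0 + 1 + 1 = +2
Difference: +1 − (+2) = -1.

-1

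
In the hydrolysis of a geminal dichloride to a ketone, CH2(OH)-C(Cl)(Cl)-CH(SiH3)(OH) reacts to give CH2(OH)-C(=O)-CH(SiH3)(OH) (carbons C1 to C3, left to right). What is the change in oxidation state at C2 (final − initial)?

0

Before: C2 has 2 bonds to C, 2 bonds to Cl → oxidation state +2.
After: C2 has 2 bonds to C, 2 bonds to O → oxidation state +2.
Δ = +2 − (+2) = 0, so no net redox change at C2.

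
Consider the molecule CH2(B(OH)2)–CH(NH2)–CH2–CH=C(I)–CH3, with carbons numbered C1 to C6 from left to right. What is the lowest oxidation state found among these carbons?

Tallying each carbon's bonds:
C1: 1C, 2H, 1B → 0 − 2 − 1 = -3
C2: 2C, 1H, 1N → 0 − 1 + 1 = 0
C3: 2C, 2H → 0 − 2 = -2
C4: 3C, 1H → 0 − 1 = -1
C5: 3C, 1I → 0 + 1 = +1
C6: 1C, 3H → 0 − 3 = -3
The lowest value is -3.

-3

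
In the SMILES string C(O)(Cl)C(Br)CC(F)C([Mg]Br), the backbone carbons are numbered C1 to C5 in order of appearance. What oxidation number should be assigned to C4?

Count +1 for every bond to an atom more electronegative than carbon and −1 for every bond to one less electronegative; C–C bonds are 0.
C4 has one bond to C (0), one bond to C (0), one bond to H (-1), one bond to F (+1).
Oxidation state = 0 + 0 − 1 + 1 = 0.

0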